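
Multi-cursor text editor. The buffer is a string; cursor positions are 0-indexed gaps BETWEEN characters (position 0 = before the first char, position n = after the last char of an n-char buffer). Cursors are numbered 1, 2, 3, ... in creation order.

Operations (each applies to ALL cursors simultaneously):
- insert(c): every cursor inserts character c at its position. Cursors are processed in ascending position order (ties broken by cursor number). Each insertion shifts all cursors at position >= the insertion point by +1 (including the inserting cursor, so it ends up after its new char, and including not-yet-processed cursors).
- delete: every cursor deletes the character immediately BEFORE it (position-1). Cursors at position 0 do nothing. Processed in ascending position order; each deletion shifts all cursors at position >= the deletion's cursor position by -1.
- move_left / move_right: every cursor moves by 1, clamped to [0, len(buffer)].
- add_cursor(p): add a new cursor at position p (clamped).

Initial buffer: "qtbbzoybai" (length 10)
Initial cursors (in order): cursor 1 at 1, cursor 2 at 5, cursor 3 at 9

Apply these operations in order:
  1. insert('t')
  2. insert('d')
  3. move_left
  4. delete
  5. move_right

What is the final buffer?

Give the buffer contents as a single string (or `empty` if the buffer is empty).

After op 1 (insert('t')): buffer="qttbbztoybati" (len 13), cursors c1@2 c2@7 c3@12, authorship .1....2....3.
After op 2 (insert('d')): buffer="qtdtbbztdoybatdi" (len 16), cursors c1@3 c2@9 c3@15, authorship .11....22....33.
After op 3 (move_left): buffer="qtdtbbztdoybatdi" (len 16), cursors c1@2 c2@8 c3@14, authorship .11....22....33.
After op 4 (delete): buffer="qdtbbzdoybadi" (len 13), cursors c1@1 c2@6 c3@11, authorship .1....2....3.
After op 5 (move_right): buffer="qdtbbzdoybadi" (len 13), cursors c1@2 c2@7 c3@12, authorship .1....2....3.

Answer: qdtbbzdoybadi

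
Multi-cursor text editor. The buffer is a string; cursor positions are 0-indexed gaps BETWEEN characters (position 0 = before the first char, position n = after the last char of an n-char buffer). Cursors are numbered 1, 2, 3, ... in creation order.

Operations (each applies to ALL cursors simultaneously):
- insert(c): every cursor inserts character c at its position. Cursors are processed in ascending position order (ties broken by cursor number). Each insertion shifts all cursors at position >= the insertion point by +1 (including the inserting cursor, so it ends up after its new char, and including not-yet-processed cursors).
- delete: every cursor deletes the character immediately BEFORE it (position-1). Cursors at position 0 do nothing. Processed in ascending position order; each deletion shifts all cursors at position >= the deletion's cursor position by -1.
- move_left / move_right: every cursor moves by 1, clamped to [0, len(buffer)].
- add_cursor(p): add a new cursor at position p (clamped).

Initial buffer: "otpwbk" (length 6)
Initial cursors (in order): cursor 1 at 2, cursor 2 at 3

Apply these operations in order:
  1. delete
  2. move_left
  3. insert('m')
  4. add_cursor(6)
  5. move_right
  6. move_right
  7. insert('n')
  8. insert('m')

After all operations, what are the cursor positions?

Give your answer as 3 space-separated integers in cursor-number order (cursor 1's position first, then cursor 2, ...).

Answer: 8 8 12

Derivation:
After op 1 (delete): buffer="owbk" (len 4), cursors c1@1 c2@1, authorship ....
After op 2 (move_left): buffer="owbk" (len 4), cursors c1@0 c2@0, authorship ....
After op 3 (insert('m')): buffer="mmowbk" (len 6), cursors c1@2 c2@2, authorship 12....
After op 4 (add_cursor(6)): buffer="mmowbk" (len 6), cursors c1@2 c2@2 c3@6, authorship 12....
After op 5 (move_right): buffer="mmowbk" (len 6), cursors c1@3 c2@3 c3@6, authorship 12....
After op 6 (move_right): buffer="mmowbk" (len 6), cursors c1@4 c2@4 c3@6, authorship 12....
After op 7 (insert('n')): buffer="mmownnbkn" (len 9), cursors c1@6 c2@6 c3@9, authorship 12..12..3
After op 8 (insert('m')): buffer="mmownnmmbknm" (len 12), cursors c1@8 c2@8 c3@12, authorship 12..1212..33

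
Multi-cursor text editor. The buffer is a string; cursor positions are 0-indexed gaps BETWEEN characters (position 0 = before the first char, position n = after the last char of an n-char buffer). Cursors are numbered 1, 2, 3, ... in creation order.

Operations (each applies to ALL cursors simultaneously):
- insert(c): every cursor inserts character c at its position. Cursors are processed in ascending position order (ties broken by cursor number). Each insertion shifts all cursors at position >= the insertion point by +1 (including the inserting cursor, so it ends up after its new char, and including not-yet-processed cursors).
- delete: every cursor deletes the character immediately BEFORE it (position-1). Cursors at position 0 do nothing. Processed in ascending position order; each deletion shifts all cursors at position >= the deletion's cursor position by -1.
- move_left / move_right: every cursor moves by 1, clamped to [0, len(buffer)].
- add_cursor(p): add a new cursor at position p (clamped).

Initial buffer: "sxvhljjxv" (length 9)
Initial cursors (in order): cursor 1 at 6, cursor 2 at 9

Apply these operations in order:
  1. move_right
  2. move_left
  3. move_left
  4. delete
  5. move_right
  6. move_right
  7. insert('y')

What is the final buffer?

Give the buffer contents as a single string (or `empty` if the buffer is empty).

After op 1 (move_right): buffer="sxvhljjxv" (len 9), cursors c1@7 c2@9, authorship .........
After op 2 (move_left): buffer="sxvhljjxv" (len 9), cursors c1@6 c2@8, authorship .........
After op 3 (move_left): buffer="sxvhljjxv" (len 9), cursors c1@5 c2@7, authorship .........
After op 4 (delete): buffer="sxvhjxv" (len 7), cursors c1@4 c2@5, authorship .......
After op 5 (move_right): buffer="sxvhjxv" (len 7), cursors c1@5 c2@6, authorship .......
After op 6 (move_right): buffer="sxvhjxv" (len 7), cursors c1@6 c2@7, authorship .......
After op 7 (insert('y')): buffer="sxvhjxyvy" (len 9), cursors c1@7 c2@9, authorship ......1.2

Answer: sxvhjxyvy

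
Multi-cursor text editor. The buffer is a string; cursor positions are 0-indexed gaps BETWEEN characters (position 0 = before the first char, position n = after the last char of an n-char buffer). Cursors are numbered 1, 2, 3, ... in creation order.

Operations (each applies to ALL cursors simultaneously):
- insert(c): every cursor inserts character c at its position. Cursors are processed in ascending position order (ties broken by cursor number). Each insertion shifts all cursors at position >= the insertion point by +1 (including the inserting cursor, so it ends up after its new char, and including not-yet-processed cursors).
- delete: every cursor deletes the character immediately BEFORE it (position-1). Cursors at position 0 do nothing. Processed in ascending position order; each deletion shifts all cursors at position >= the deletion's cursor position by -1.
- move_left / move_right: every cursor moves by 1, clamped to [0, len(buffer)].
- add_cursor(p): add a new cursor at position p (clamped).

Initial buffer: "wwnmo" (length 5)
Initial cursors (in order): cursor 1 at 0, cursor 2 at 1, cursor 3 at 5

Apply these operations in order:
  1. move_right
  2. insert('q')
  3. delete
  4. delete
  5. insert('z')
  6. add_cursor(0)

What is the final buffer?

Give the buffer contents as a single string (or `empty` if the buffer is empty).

After op 1 (move_right): buffer="wwnmo" (len 5), cursors c1@1 c2@2 c3@5, authorship .....
After op 2 (insert('q')): buffer="wqwqnmoq" (len 8), cursors c1@2 c2@4 c3@8, authorship .1.2...3
After op 3 (delete): buffer="wwnmo" (len 5), cursors c1@1 c2@2 c3@5, authorship .....
After op 4 (delete): buffer="nm" (len 2), cursors c1@0 c2@0 c3@2, authorship ..
After op 5 (insert('z')): buffer="zznmz" (len 5), cursors c1@2 c2@2 c3@5, authorship 12..3
After op 6 (add_cursor(0)): buffer="zznmz" (len 5), cursors c4@0 c1@2 c2@2 c3@5, authorship 12..3

Answer: zznmz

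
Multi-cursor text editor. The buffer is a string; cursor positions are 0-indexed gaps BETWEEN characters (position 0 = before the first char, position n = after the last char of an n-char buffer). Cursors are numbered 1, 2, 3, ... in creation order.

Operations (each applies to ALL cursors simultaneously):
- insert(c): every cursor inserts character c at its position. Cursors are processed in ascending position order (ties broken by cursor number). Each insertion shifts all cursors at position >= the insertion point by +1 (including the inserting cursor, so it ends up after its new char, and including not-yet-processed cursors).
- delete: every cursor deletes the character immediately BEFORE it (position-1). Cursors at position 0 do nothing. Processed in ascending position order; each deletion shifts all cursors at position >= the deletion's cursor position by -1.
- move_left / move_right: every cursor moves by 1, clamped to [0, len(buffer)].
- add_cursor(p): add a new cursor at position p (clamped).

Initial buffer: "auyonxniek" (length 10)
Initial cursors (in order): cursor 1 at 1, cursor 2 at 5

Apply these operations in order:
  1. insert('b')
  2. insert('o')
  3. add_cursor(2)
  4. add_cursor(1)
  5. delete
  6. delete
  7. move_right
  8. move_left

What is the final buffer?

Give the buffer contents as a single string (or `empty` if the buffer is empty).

After op 1 (insert('b')): buffer="abuyonbxniek" (len 12), cursors c1@2 c2@7, authorship .1....2.....
After op 2 (insert('o')): buffer="abouyonboxniek" (len 14), cursors c1@3 c2@9, authorship .11....22.....
After op 3 (add_cursor(2)): buffer="abouyonboxniek" (len 14), cursors c3@2 c1@3 c2@9, authorship .11....22.....
After op 4 (add_cursor(1)): buffer="abouyonboxniek" (len 14), cursors c4@1 c3@2 c1@3 c2@9, authorship .11....22.....
After op 5 (delete): buffer="uyonbxniek" (len 10), cursors c1@0 c3@0 c4@0 c2@5, authorship ....2.....
After op 6 (delete): buffer="uyonxniek" (len 9), cursors c1@0 c3@0 c4@0 c2@4, authorship .........
After op 7 (move_right): buffer="uyonxniek" (len 9), cursors c1@1 c3@1 c4@1 c2@5, authorship .........
After op 8 (move_left): buffer="uyonxniek" (len 9), cursors c1@0 c3@0 c4@0 c2@4, authorship .........

Answer: uyonxniek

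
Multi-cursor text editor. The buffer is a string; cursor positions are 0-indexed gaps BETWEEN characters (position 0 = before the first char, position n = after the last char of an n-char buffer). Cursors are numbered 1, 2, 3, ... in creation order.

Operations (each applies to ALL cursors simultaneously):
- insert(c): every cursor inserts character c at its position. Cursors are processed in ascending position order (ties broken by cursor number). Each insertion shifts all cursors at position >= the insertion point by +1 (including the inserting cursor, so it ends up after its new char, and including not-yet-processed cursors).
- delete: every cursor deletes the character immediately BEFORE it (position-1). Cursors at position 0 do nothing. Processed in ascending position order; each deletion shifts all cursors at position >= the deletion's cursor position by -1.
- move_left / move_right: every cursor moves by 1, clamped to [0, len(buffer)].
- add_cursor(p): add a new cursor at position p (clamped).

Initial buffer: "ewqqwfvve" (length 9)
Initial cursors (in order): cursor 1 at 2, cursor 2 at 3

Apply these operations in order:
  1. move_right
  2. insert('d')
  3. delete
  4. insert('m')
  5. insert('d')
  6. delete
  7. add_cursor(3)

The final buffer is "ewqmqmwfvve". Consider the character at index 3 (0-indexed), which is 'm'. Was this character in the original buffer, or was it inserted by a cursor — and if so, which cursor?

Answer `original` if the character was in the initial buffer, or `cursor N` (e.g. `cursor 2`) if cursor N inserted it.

Answer: cursor 1

Derivation:
After op 1 (move_right): buffer="ewqqwfvve" (len 9), cursors c1@3 c2@4, authorship .........
After op 2 (insert('d')): buffer="ewqdqdwfvve" (len 11), cursors c1@4 c2@6, authorship ...1.2.....
After op 3 (delete): buffer="ewqqwfvve" (len 9), cursors c1@3 c2@4, authorship .........
After op 4 (insert('m')): buffer="ewqmqmwfvve" (len 11), cursors c1@4 c2@6, authorship ...1.2.....
After op 5 (insert('d')): buffer="ewqmdqmdwfvve" (len 13), cursors c1@5 c2@8, authorship ...11.22.....
After op 6 (delete): buffer="ewqmqmwfvve" (len 11), cursors c1@4 c2@6, authorship ...1.2.....
After op 7 (add_cursor(3)): buffer="ewqmqmwfvve" (len 11), cursors c3@3 c1@4 c2@6, authorship ...1.2.....
Authorship (.=original, N=cursor N): . . . 1 . 2 . . . . .
Index 3: author = 1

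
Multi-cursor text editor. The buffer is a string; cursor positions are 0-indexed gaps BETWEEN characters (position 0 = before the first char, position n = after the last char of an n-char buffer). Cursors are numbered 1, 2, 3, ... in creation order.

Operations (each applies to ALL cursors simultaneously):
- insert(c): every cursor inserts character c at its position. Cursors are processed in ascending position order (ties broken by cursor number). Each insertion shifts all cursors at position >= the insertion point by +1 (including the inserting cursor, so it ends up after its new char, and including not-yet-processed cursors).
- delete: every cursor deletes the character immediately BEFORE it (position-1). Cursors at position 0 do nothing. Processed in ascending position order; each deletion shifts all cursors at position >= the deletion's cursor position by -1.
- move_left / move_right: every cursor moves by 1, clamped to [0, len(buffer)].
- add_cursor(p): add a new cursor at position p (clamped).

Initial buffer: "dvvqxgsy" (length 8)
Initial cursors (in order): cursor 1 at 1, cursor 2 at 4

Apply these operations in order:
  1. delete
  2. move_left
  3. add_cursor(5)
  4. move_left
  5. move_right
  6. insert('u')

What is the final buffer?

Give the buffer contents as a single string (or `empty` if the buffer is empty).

After op 1 (delete): buffer="vvxgsy" (len 6), cursors c1@0 c2@2, authorship ......
After op 2 (move_left): buffer="vvxgsy" (len 6), cursors c1@0 c2@1, authorship ......
After op 3 (add_cursor(5)): buffer="vvxgsy" (len 6), cursors c1@0 c2@1 c3@5, authorship ......
After op 4 (move_left): buffer="vvxgsy" (len 6), cursors c1@0 c2@0 c3@4, authorship ......
After op 5 (move_right): buffer="vvxgsy" (len 6), cursors c1@1 c2@1 c3@5, authorship ......
After op 6 (insert('u')): buffer="vuuvxgsuy" (len 9), cursors c1@3 c2@3 c3@8, authorship .12....3.

Answer: vuuvxgsuy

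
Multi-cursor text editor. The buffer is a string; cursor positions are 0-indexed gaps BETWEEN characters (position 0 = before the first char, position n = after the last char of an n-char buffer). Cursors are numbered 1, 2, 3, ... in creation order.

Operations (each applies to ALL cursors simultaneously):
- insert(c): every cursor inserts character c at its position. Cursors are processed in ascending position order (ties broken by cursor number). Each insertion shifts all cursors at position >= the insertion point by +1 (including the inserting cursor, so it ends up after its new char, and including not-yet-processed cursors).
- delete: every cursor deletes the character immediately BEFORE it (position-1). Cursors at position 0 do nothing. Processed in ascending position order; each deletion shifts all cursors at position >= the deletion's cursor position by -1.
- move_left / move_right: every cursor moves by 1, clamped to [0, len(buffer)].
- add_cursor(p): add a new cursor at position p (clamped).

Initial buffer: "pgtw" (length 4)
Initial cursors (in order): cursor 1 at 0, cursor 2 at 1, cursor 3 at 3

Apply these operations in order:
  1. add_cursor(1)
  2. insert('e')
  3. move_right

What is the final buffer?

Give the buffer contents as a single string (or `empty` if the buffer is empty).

Answer: epeegtew

Derivation:
After op 1 (add_cursor(1)): buffer="pgtw" (len 4), cursors c1@0 c2@1 c4@1 c3@3, authorship ....
After op 2 (insert('e')): buffer="epeegtew" (len 8), cursors c1@1 c2@4 c4@4 c3@7, authorship 1.24..3.
After op 3 (move_right): buffer="epeegtew" (len 8), cursors c1@2 c2@5 c4@5 c3@8, authorship 1.24..3.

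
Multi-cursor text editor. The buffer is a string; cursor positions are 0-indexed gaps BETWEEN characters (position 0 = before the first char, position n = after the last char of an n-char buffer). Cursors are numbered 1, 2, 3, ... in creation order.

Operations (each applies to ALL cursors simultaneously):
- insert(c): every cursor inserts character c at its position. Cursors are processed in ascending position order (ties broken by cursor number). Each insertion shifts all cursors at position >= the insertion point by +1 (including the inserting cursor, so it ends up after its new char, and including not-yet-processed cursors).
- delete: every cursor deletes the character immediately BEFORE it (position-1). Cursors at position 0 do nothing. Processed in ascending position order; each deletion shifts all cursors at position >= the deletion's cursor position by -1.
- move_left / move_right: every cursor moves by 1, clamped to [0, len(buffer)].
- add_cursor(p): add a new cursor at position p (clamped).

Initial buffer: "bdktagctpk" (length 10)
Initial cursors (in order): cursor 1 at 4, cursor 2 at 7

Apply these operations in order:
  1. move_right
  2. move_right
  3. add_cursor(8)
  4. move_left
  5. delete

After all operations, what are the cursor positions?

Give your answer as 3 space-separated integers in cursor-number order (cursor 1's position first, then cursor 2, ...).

Answer: 4 5 5

Derivation:
After op 1 (move_right): buffer="bdktagctpk" (len 10), cursors c1@5 c2@8, authorship ..........
After op 2 (move_right): buffer="bdktagctpk" (len 10), cursors c1@6 c2@9, authorship ..........
After op 3 (add_cursor(8)): buffer="bdktagctpk" (len 10), cursors c1@6 c3@8 c2@9, authorship ..........
After op 4 (move_left): buffer="bdktagctpk" (len 10), cursors c1@5 c3@7 c2@8, authorship ..........
After op 5 (delete): buffer="bdktgpk" (len 7), cursors c1@4 c2@5 c3@5, authorship .......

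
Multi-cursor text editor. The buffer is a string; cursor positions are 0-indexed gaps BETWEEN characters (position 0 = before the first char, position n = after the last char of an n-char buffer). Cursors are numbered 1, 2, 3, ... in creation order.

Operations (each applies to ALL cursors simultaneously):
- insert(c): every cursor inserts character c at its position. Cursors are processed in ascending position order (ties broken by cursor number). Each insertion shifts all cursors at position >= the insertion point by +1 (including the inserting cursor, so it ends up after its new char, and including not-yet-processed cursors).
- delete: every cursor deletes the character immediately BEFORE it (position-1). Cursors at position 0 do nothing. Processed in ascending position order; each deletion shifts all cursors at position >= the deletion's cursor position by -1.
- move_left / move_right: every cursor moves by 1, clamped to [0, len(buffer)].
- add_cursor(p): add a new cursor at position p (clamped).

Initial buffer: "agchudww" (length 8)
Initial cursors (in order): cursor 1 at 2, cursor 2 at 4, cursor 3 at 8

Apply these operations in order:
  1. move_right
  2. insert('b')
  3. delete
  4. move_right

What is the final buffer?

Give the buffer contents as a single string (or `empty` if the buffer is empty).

After op 1 (move_right): buffer="agchudww" (len 8), cursors c1@3 c2@5 c3@8, authorship ........
After op 2 (insert('b')): buffer="agcbhubdwwb" (len 11), cursors c1@4 c2@7 c3@11, authorship ...1..2...3
After op 3 (delete): buffer="agchudww" (len 8), cursors c1@3 c2@5 c3@8, authorship ........
After op 4 (move_right): buffer="agchudww" (len 8), cursors c1@4 c2@6 c3@8, authorship ........

Answer: agchudww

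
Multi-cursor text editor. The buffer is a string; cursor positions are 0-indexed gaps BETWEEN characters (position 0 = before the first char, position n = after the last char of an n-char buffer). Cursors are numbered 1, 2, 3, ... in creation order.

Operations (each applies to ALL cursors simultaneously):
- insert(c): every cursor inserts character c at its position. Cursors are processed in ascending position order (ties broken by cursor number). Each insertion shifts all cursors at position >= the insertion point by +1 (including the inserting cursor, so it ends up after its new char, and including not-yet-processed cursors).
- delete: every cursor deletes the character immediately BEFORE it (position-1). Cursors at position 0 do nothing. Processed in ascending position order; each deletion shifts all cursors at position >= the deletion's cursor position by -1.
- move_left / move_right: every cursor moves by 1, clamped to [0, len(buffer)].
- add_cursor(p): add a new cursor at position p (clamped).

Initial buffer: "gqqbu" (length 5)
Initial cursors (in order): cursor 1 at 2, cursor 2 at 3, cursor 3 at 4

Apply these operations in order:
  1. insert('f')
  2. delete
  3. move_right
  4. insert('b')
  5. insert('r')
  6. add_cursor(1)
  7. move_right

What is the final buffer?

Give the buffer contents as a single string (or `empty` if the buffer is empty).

Answer: gqqbrbbrubr

Derivation:
After op 1 (insert('f')): buffer="gqfqfbfu" (len 8), cursors c1@3 c2@5 c3@7, authorship ..1.2.3.
After op 2 (delete): buffer="gqqbu" (len 5), cursors c1@2 c2@3 c3@4, authorship .....
After op 3 (move_right): buffer="gqqbu" (len 5), cursors c1@3 c2@4 c3@5, authorship .....
After op 4 (insert('b')): buffer="gqqbbbub" (len 8), cursors c1@4 c2@6 c3@8, authorship ...1.2.3
After op 5 (insert('r')): buffer="gqqbrbbrubr" (len 11), cursors c1@5 c2@8 c3@11, authorship ...11.22.33
After op 6 (add_cursor(1)): buffer="gqqbrbbrubr" (len 11), cursors c4@1 c1@5 c2@8 c3@11, authorship ...11.22.33
After op 7 (move_right): buffer="gqqbrbbrubr" (len 11), cursors c4@2 c1@6 c2@9 c3@11, authorship ...11.22.33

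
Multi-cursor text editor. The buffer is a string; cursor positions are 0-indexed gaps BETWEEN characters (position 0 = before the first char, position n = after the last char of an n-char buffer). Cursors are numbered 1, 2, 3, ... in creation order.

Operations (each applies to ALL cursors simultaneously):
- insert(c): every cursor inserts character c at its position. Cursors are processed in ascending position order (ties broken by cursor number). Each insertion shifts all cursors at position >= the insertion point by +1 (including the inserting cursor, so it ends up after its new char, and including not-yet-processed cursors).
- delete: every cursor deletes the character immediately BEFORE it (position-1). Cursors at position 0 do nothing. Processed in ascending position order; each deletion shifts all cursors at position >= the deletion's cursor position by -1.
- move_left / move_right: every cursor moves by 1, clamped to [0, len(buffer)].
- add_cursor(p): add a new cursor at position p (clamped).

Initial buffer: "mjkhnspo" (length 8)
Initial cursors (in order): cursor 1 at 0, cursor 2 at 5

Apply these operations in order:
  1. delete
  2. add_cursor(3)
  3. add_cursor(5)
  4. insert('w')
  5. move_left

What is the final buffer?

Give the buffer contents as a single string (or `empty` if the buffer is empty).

Answer: wmjkwhwswpo

Derivation:
After op 1 (delete): buffer="mjkhspo" (len 7), cursors c1@0 c2@4, authorship .......
After op 2 (add_cursor(3)): buffer="mjkhspo" (len 7), cursors c1@0 c3@3 c2@4, authorship .......
After op 3 (add_cursor(5)): buffer="mjkhspo" (len 7), cursors c1@0 c3@3 c2@4 c4@5, authorship .......
After op 4 (insert('w')): buffer="wmjkwhwswpo" (len 11), cursors c1@1 c3@5 c2@7 c4@9, authorship 1...3.2.4..
After op 5 (move_left): buffer="wmjkwhwswpo" (len 11), cursors c1@0 c3@4 c2@6 c4@8, authorship 1...3.2.4..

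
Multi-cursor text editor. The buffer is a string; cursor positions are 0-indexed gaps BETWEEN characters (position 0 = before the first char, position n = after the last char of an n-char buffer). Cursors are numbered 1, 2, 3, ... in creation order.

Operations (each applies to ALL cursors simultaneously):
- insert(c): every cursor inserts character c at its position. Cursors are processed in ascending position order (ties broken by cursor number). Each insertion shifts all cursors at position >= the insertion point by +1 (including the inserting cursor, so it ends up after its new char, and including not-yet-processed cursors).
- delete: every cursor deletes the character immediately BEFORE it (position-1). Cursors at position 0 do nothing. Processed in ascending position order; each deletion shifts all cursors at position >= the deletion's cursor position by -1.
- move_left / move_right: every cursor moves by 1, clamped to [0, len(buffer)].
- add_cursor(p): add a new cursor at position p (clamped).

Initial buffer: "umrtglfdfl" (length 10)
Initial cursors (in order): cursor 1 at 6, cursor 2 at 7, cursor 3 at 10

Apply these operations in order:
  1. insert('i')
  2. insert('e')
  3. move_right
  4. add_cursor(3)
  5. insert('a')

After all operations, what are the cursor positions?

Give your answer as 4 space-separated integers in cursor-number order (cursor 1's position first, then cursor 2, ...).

Answer: 11 15 20 4

Derivation:
After op 1 (insert('i')): buffer="umrtglifidfli" (len 13), cursors c1@7 c2@9 c3@13, authorship ......1.2...3
After op 2 (insert('e')): buffer="umrtgliefiedflie" (len 16), cursors c1@8 c2@11 c3@16, authorship ......11.22...33
After op 3 (move_right): buffer="umrtgliefiedflie" (len 16), cursors c1@9 c2@12 c3@16, authorship ......11.22...33
After op 4 (add_cursor(3)): buffer="umrtgliefiedflie" (len 16), cursors c4@3 c1@9 c2@12 c3@16, authorship ......11.22...33
After op 5 (insert('a')): buffer="umratgliefaiedafliea" (len 20), cursors c4@4 c1@11 c2@15 c3@20, authorship ...4...11.122.2..333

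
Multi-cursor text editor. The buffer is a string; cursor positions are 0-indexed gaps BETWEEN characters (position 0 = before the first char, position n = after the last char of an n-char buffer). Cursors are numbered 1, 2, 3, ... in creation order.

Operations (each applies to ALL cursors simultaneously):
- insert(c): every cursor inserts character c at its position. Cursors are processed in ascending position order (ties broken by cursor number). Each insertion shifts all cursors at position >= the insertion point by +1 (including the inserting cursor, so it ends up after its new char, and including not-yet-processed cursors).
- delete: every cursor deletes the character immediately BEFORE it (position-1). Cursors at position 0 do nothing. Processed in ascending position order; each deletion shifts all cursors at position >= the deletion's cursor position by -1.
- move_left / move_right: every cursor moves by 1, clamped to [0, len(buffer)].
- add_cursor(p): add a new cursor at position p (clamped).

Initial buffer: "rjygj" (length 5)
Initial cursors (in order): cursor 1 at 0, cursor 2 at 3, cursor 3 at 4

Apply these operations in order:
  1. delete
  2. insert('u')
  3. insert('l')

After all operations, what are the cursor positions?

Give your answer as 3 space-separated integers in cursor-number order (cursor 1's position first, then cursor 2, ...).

Answer: 2 8 8

Derivation:
After op 1 (delete): buffer="rjj" (len 3), cursors c1@0 c2@2 c3@2, authorship ...
After op 2 (insert('u')): buffer="urjuuj" (len 6), cursors c1@1 c2@5 c3@5, authorship 1..23.
After op 3 (insert('l')): buffer="ulrjuullj" (len 9), cursors c1@2 c2@8 c3@8, authorship 11..2323.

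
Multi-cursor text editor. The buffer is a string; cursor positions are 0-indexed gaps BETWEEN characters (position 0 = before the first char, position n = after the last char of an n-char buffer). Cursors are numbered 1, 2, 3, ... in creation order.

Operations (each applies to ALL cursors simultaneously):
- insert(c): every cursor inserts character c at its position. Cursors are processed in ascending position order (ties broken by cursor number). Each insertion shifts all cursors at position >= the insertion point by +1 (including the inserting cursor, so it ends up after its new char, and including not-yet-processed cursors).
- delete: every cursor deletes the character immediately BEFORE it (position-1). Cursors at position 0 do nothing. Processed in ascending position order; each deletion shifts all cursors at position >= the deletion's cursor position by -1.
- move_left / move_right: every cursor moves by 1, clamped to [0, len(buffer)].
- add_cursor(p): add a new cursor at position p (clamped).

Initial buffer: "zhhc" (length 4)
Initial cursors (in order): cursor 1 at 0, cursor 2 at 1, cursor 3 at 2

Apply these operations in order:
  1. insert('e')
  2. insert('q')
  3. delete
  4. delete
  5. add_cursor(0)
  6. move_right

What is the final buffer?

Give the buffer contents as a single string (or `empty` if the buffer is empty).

Answer: zhhc

Derivation:
After op 1 (insert('e')): buffer="ezehehc" (len 7), cursors c1@1 c2@3 c3@5, authorship 1.2.3..
After op 2 (insert('q')): buffer="eqzeqheqhc" (len 10), cursors c1@2 c2@5 c3@8, authorship 11.22.33..
After op 3 (delete): buffer="ezehehc" (len 7), cursors c1@1 c2@3 c3@5, authorship 1.2.3..
After op 4 (delete): buffer="zhhc" (len 4), cursors c1@0 c2@1 c3@2, authorship ....
After op 5 (add_cursor(0)): buffer="zhhc" (len 4), cursors c1@0 c4@0 c2@1 c3@2, authorship ....
After op 6 (move_right): buffer="zhhc" (len 4), cursors c1@1 c4@1 c2@2 c3@3, authorship ....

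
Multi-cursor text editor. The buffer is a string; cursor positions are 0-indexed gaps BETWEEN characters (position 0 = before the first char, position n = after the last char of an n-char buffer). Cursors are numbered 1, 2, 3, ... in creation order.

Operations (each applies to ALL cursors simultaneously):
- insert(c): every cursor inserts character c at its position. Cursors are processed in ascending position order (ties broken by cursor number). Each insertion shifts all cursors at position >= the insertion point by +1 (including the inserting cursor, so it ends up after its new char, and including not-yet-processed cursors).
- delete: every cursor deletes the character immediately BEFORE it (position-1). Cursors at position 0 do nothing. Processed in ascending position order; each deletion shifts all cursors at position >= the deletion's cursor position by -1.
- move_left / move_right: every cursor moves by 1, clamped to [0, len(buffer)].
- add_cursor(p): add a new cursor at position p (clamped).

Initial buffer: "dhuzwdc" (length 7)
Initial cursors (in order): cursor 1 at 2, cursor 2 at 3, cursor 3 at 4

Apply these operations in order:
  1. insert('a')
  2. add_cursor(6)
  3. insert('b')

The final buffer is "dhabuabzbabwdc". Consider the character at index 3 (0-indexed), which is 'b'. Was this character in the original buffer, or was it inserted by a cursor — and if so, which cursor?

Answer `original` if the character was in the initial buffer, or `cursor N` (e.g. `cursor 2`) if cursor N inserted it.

Answer: cursor 1

Derivation:
After op 1 (insert('a')): buffer="dhauazawdc" (len 10), cursors c1@3 c2@5 c3@7, authorship ..1.2.3...
After op 2 (add_cursor(6)): buffer="dhauazawdc" (len 10), cursors c1@3 c2@5 c4@6 c3@7, authorship ..1.2.3...
After op 3 (insert('b')): buffer="dhabuabzbabwdc" (len 14), cursors c1@4 c2@7 c4@9 c3@11, authorship ..11.22.433...
Authorship (.=original, N=cursor N): . . 1 1 . 2 2 . 4 3 3 . . .
Index 3: author = 1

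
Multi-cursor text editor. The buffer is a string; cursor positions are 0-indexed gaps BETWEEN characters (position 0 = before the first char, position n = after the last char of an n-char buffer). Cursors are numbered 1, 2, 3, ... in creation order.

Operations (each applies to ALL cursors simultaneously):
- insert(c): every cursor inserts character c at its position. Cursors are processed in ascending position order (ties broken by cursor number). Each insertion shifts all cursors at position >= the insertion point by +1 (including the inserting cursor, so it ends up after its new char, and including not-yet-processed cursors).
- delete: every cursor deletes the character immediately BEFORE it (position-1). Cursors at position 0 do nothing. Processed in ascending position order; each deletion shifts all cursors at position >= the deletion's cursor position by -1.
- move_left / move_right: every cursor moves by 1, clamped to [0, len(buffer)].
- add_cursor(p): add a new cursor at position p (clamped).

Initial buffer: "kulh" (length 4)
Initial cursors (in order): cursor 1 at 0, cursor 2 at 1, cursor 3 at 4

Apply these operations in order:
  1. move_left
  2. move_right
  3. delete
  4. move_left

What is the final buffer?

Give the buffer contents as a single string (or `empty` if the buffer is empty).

After op 1 (move_left): buffer="kulh" (len 4), cursors c1@0 c2@0 c3@3, authorship ....
After op 2 (move_right): buffer="kulh" (len 4), cursors c1@1 c2@1 c3@4, authorship ....
After op 3 (delete): buffer="ul" (len 2), cursors c1@0 c2@0 c3@2, authorship ..
After op 4 (move_left): buffer="ul" (len 2), cursors c1@0 c2@0 c3@1, authorship ..

Answer: ul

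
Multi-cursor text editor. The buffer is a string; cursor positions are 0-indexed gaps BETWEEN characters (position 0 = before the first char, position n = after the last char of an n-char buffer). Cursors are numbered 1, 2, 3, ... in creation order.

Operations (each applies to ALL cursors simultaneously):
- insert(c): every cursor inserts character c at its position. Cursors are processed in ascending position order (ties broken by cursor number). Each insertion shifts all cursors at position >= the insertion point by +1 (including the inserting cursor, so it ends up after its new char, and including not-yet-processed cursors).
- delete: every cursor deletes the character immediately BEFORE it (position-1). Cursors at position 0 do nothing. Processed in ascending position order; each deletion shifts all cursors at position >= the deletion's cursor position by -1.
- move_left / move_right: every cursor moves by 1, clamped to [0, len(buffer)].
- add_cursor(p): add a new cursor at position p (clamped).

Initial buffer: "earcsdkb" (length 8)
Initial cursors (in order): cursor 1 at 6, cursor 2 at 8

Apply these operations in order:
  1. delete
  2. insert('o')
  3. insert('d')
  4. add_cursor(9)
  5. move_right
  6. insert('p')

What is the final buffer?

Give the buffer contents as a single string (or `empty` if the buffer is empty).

After op 1 (delete): buffer="earcsk" (len 6), cursors c1@5 c2@6, authorship ......
After op 2 (insert('o')): buffer="earcsoko" (len 8), cursors c1@6 c2@8, authorship .....1.2
After op 3 (insert('d')): buffer="earcsodkod" (len 10), cursors c1@7 c2@10, authorship .....11.22
After op 4 (add_cursor(9)): buffer="earcsodkod" (len 10), cursors c1@7 c3@9 c2@10, authorship .....11.22
After op 5 (move_right): buffer="earcsodkod" (len 10), cursors c1@8 c2@10 c3@10, authorship .....11.22
After op 6 (insert('p')): buffer="earcsodkpodpp" (len 13), cursors c1@9 c2@13 c3@13, authorship .....11.12223

Answer: earcsodkpodpp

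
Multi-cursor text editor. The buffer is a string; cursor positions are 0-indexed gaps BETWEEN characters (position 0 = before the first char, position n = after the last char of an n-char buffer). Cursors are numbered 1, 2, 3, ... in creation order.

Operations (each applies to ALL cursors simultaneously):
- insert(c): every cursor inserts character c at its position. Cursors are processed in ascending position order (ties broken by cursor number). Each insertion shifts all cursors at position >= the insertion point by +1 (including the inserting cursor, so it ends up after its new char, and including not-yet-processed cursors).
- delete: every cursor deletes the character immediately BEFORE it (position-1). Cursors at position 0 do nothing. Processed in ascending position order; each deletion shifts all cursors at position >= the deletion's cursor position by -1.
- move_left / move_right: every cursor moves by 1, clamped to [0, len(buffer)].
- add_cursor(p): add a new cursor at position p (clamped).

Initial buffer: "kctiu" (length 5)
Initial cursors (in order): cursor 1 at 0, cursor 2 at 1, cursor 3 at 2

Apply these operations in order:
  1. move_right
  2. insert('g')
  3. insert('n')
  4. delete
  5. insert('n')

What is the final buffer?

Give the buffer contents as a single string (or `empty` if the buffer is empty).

After op 1 (move_right): buffer="kctiu" (len 5), cursors c1@1 c2@2 c3@3, authorship .....
After op 2 (insert('g')): buffer="kgcgtgiu" (len 8), cursors c1@2 c2@4 c3@6, authorship .1.2.3..
After op 3 (insert('n')): buffer="kgncgntgniu" (len 11), cursors c1@3 c2@6 c3@9, authorship .11.22.33..
After op 4 (delete): buffer="kgcgtgiu" (len 8), cursors c1@2 c2@4 c3@6, authorship .1.2.3..
After op 5 (insert('n')): buffer="kgncgntgniu" (len 11), cursors c1@3 c2@6 c3@9, authorship .11.22.33..

Answer: kgncgntgniu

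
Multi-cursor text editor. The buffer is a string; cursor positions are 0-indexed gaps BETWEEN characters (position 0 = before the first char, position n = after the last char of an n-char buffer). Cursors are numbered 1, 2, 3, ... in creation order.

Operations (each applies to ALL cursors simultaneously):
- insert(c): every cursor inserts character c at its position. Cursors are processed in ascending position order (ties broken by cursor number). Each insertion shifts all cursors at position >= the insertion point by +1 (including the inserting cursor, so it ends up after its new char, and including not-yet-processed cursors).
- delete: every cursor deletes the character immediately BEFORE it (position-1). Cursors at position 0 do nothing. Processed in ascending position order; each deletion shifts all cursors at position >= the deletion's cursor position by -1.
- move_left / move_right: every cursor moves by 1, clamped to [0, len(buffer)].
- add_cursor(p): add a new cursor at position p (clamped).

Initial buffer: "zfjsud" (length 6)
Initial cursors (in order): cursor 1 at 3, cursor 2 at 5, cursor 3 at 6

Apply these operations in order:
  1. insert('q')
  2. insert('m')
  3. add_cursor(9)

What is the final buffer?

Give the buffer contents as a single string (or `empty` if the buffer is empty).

Answer: zfjqmsuqmdqm

Derivation:
After op 1 (insert('q')): buffer="zfjqsuqdq" (len 9), cursors c1@4 c2@7 c3@9, authorship ...1..2.3
After op 2 (insert('m')): buffer="zfjqmsuqmdqm" (len 12), cursors c1@5 c2@9 c3@12, authorship ...11..22.33
After op 3 (add_cursor(9)): buffer="zfjqmsuqmdqm" (len 12), cursors c1@5 c2@9 c4@9 c3@12, authorship ...11..22.33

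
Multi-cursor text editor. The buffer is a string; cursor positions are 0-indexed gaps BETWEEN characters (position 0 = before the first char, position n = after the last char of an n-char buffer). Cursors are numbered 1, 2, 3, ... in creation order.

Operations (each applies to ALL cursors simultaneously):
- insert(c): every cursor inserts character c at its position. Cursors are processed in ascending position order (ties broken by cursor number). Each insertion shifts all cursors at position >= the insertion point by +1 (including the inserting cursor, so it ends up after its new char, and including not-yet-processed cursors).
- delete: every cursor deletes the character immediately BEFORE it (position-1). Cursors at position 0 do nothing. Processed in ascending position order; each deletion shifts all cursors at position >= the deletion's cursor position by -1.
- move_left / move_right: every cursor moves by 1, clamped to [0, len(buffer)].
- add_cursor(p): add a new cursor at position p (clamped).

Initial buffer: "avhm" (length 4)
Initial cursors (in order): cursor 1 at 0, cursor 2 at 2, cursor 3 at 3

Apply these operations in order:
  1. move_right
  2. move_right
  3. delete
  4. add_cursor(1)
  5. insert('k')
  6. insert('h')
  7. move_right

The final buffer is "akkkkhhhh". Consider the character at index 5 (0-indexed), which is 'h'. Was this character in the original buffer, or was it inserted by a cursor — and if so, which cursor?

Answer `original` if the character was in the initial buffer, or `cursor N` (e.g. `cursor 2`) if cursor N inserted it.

Answer: cursor 1

Derivation:
After op 1 (move_right): buffer="avhm" (len 4), cursors c1@1 c2@3 c3@4, authorship ....
After op 2 (move_right): buffer="avhm" (len 4), cursors c1@2 c2@4 c3@4, authorship ....
After op 3 (delete): buffer="a" (len 1), cursors c1@1 c2@1 c3@1, authorship .
After op 4 (add_cursor(1)): buffer="a" (len 1), cursors c1@1 c2@1 c3@1 c4@1, authorship .
After op 5 (insert('k')): buffer="akkkk" (len 5), cursors c1@5 c2@5 c3@5 c4@5, authorship .1234
After op 6 (insert('h')): buffer="akkkkhhhh" (len 9), cursors c1@9 c2@9 c3@9 c4@9, authorship .12341234
After op 7 (move_right): buffer="akkkkhhhh" (len 9), cursors c1@9 c2@9 c3@9 c4@9, authorship .12341234
Authorship (.=original, N=cursor N): . 1 2 3 4 1 2 3 4
Index 5: author = 1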